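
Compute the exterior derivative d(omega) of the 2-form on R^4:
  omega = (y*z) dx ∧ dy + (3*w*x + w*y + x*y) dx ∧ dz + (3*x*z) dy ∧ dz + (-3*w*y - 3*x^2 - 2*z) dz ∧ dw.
d(omega) = (-w - x + y + 3*z) dx ∧ dy ∧ dz + (-3*x + y) dx ∧ dz ∧ dw + (-3*w) dy ∧ dz ∧ dw

For a 2-form omega = sum_{i<j} g_{ij} dx_i ∧ dx_j, the exterior derivative is
  d(omega) = sum_{i<j} d(g_{ij}) ∧ dx_i ∧ dx_j = sum_{i<j, k} (∂g_{ij}/∂x_k) dx_k ∧ dx_i ∧ dx_j.
Expand each term, using dx_k ∧ dx_i ∧ dx_j = sgn(permutation) dx_{(a)} ∧ dx_{(b)} ∧ dx_{(c)} with (a < b < c) sorted:
  d(y*z) includes (∂/∂z)(y*z) dz = (y) dz, which multiplied by dx ∧ dy gives (y) dx ∧ dy ∧ dz
  d(3*w*x + w*y + x*y) includes (∂/∂y)(3*w*x + w*y + x*y) dy = (w + x) dy, which multiplied by dx ∧ dz gives (-w - x) dx ∧ dy ∧ dz
  d(3*w*x + w*y + x*y) includes (∂/∂w)(3*w*x + w*y + x*y) dw = (3*x + y) dw, which multiplied by dx ∧ dz gives (3*x + y) dx ∧ dz ∧ dw
  d(3*x*z) includes (∂/∂x)(3*x*z) dx = (3*z) dx, which multiplied by dy ∧ dz gives (3*z) dx ∧ dy ∧ dz
  d(-3*w*y - 3*x^2 - 2*z) includes (∂/∂x)(-3*w*y - 3*x^2 - 2*z) dx = (-6*x) dx, which multiplied by dz ∧ dw gives (-6*x) dx ∧ dz ∧ dw
  d(-3*w*y - 3*x^2 - 2*z) includes (∂/∂y)(-3*w*y - 3*x^2 - 2*z) dy = (-3*w) dy, which multiplied by dz ∧ dw gives (-3*w) dy ∧ dz ∧ dw
Collecting like 3-forms: d(omega) = (-w - x + y + 3*z) dx ∧ dy ∧ dz + (-3*x + y) dx ∧ dz ∧ dw + (-3*w) dy ∧ dz ∧ dw.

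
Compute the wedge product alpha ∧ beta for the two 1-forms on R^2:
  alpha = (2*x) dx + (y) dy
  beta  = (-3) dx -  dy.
alpha ∧ beta = (-2*x + 3*y) dx ∧ dy

Distribute the wedge, using dx_i ∧ dx_j = -dx_j ∧ dx_i and dx_i ∧ dx_i = 0. For each pair (i, j) with i < j, the coefficient of dx_i ∧ dx_j in alpha ∧ beta is (alpha_i * beta_j - alpha_j * beta_i). Collecting: alpha ∧ beta = (-2*x + 3*y) dx ∧ dy.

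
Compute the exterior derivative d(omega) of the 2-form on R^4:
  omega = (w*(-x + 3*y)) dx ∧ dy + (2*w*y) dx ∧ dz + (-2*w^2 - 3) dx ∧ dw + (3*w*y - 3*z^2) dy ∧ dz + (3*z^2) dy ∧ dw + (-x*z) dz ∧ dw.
d(omega) = (-x + 3*y) dx ∧ dy ∧ dw + (-2*w) dx ∧ dy ∧ dz + (2*y - z) dx ∧ dz ∧ dw + (3*y - 6*z) dy ∧ dz ∧ dw

For a 2-form omega = sum_{i<j} g_{ij} dx_i ∧ dx_j, the exterior derivative is
  d(omega) = sum_{i<j} d(g_{ij}) ∧ dx_i ∧ dx_j = sum_{i<j, k} (∂g_{ij}/∂x_k) dx_k ∧ dx_i ∧ dx_j.
Expand each term, using dx_k ∧ dx_i ∧ dx_j = sgn(permutation) dx_{(a)} ∧ dx_{(b)} ∧ dx_{(c)} with (a < b < c) sorted:
  d(w*(-x + 3*y)) includes (∂/∂w)(w*(-x + 3*y)) dw = (-x + 3*y) dw, which multiplied by dx ∧ dy gives (-x + 3*y) dx ∧ dy ∧ dw
  d(2*w*y) includes (∂/∂y)(2*w*y) dy = (2*w) dy, which multiplied by dx ∧ dz gives (-2*w) dx ∧ dy ∧ dz
  d(2*w*y) includes (∂/∂w)(2*w*y) dw = (2*y) dw, which multiplied by dx ∧ dz gives (2*y) dx ∧ dz ∧ dw
  d(3*w*y - 3*z^2) includes (∂/∂w)(3*w*y - 3*z^2) dw = (3*y) dw, which multiplied by dy ∧ dz gives (3*y) dy ∧ dz ∧ dw
  d(3*z^2) includes (∂/∂z)(3*z^2) dz = (6*z) dz, which multiplied by dy ∧ dw gives (-6*z) dy ∧ dz ∧ dw
  d(-x*z) includes (∂/∂x)(-x*z) dx = (-z) dx, which multiplied by dz ∧ dw gives (-z) dx ∧ dz ∧ dw
Collecting like 3-forms: d(omega) = (-x + 3*y) dx ∧ dy ∧ dw + (-2*w) dx ∧ dy ∧ dz + (2*y - z) dx ∧ dz ∧ dw + (3*y - 6*z) dy ∧ dz ∧ dw.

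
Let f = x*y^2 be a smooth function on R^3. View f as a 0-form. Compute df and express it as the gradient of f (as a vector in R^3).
df = (y^2) dx + (2*x*y) dy + (0) dz; grad f = (y^2, 2*x*y, 0)

For a 0-form f, d f = (∂f/∂x) dx + (∂f/∂y) dy + (∂f/∂z) dz. The components of the vector representation are exactly the entries of grad f in Cartesian coordinates:
  ∂f/∂x = y^2
  ∂f/∂y = 2*x*y
  ∂f/∂z = 0.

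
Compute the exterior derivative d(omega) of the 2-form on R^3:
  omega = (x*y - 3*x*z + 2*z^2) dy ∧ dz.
d(omega) = (y - 3*z) dx ∧ dy ∧ dz

For a 2-form omega = sum_{i<j} g_{ij} dx_i ∧ dx_j, the exterior derivative is
  d(omega) = sum_{i<j} d(g_{ij}) ∧ dx_i ∧ dx_j = sum_{i<j, k} (∂g_{ij}/∂x_k) dx_k ∧ dx_i ∧ dx_j.
Expand each term, using dx_k ∧ dx_i ∧ dx_j = sgn(permutation) dx_{(a)} ∧ dx_{(b)} ∧ dx_{(c)} with (a < b < c) sorted:
  d(x*y - 3*x*z + 2*z^2) includes (∂/∂x)(x*y - 3*x*z + 2*z^2) dx = (y - 3*z) dx, which multiplied by dy ∧ dz gives (y - 3*z) dx ∧ dy ∧ dz
Collecting like 3-forms: d(omega) = (y - 3*z) dx ∧ dy ∧ dz.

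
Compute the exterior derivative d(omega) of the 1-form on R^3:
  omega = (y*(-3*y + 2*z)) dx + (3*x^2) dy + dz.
d(omega) = (6*x + 6*y - 2*z) dx ∧ dy + (-2*y) dx ∧ dz

For a 1-form omega = sum_i f_i dx_i, the exterior derivative is
  d(omega) = sum_{i < j} (∂f_j/∂x_i - ∂f_i/∂x_j) dx_i ∧ dx_j.
  coefficient of dx ∧ dy: ∂f_2/∂x - ∂f_1/∂y = ∂(3*x^2)/∂x - ∂(y*(-3*y + 2*z))/∂y = 6*x + 6*y - 2*z
  coefficient of dx ∧ dz: ∂f_3/∂x - ∂f_1/∂z = ∂(1)/∂x - ∂(y*(-3*y + 2*z))/∂z = -2*y
Assembling: d(omega) = (6*x + 6*y - 2*z) dx ∧ dy + (-2*y) dx ∧ dz.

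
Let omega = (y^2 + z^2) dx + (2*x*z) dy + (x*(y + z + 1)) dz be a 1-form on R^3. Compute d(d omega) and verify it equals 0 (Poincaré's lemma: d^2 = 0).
d(d omega) = 0

Step 1: d omega = sum_{i<j} (∂f_j/∂x_i - ∂f_i/∂x_j) dx_i ∧ dx_j:
  coeff of dx ∧ dy: -2*y + 2*z
  coeff of dx ∧ dz: y - z + 1
  coeff of dy ∧ dz: -x
Step 2: Apply d again to each 2-form coefficient. The only possible 3-form in R^3 is dx ∧ dy ∧ dz, with coefficient
  ∂(coeff of dy∧dz)/∂x - ∂(coeff of dx∧dz)/∂y + ∂(coeff of dx∧dy)/∂z
  = ∂/∂x (-x) - ∂/∂y (y - z + 1) + ∂/∂z (-2*y + 2*z).
Each of these terms simplifies to sums of mixed partials that cancel in pairs. The result is 0 (by equality of mixed partials for smooth functions — Schwarz / Clairaut).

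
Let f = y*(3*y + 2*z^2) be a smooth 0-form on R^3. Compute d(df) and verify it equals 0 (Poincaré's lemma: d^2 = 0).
d(df) = 0

Step 1: df = sum_i (∂f/∂x_i) dx_i = (0) dx + (6*y + 2*z^2) dy + (4*y*z) dz.
Step 2: Apply d again. Using the 1-form formula, the coefficient of dx ∧ dy in d(df) is ∂^2 f/∂x ∂y - ∂^2 f/∂y ∂x = (0) - (0) = 0 (equality of mixed partials for smooth f).
Similarly for dx ∧ dz and dy ∧ dz — all coefficients vanish. So d(df) = 0.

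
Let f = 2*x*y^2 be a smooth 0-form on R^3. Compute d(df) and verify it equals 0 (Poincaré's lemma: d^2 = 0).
d(df) = 0

Step 1: df = sum_i (∂f/∂x_i) dx_i = (2*y^2) dx + (4*x*y) dy + (0) dz.
Step 2: Apply d again. Using the 1-form formula, the coefficient of dx ∧ dy in d(df) is ∂^2 f/∂x ∂y - ∂^2 f/∂y ∂x = (4*y) - (4*y) = 0 (equality of mixed partials for smooth f).
Similarly for dx ∧ dz and dy ∧ dz — all coefficients vanish. So d(df) = 0.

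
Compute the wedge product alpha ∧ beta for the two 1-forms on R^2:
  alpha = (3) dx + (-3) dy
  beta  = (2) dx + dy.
alpha ∧ beta = (9) dx ∧ dy

Distribute the wedge, using dx_i ∧ dx_j = -dx_j ∧ dx_i and dx_i ∧ dx_i = 0. For each pair (i, j) with i < j, the coefficient of dx_i ∧ dx_j in alpha ∧ beta is (alpha_i * beta_j - alpha_j * beta_i). Collecting: alpha ∧ beta = (9) dx ∧ dy.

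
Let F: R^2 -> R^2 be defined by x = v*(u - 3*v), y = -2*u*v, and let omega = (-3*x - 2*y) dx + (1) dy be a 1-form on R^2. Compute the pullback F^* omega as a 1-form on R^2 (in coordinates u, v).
F^* omega = (v*(u*v + 9*v^2 - 2)) du + (u^2*v + 3*u*v^2 - 2*u - 54*v^3) dv

Using F^*(f dg) = (f ∘ F) d(g ∘ F), substitute each coordinate x_i by F_i(u, v) in f_i, and replace dx_i by d F_i = (∂F_i/∂u) du + (∂F_i/∂v) dv.
  For the x component: f_1(F) = v*(u + 9*v); d F_1 = (v) du + (u - 6*v) dv
  For the y component: f_2(F) = 1; d F_2 = (-2*v) du + (-2*u) dv
Combining and collecting du, dv coefficients:
  coeff of du: v*(u*v + 9*v^2 - 2)
  coeff of dv: u^2*v + 3*u*v^2 - 2*u - 54*v^3
F^* omega = (v*(u*v + 9*v^2 - 2)) du + (u^2*v + 3*u*v^2 - 2*u - 54*v^3) dv.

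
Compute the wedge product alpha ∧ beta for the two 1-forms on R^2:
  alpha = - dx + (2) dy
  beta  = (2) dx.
alpha ∧ beta = (-4) dx ∧ dy

Distribute the wedge, using dx_i ∧ dx_j = -dx_j ∧ dx_i and dx_i ∧ dx_i = 0. For each pair (i, j) with i < j, the coefficient of dx_i ∧ dx_j in alpha ∧ beta is (alpha_i * beta_j - alpha_j * beta_i). Collecting: alpha ∧ beta = (-4) dx ∧ dy.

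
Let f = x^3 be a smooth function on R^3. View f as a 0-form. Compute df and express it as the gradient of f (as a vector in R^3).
df = (3*x^2) dx + (0) dy + (0) dz; grad f = (3*x^2, 0, 0)

For a 0-form f, d f = (∂f/∂x) dx + (∂f/∂y) dy + (∂f/∂z) dz. The components of the vector representation are exactly the entries of grad f in Cartesian coordinates:
  ∂f/∂x = 3*x^2
  ∂f/∂y = 0
  ∂f/∂z = 0.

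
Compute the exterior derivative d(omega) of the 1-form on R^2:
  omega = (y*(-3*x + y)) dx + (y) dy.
d(omega) = (3*x - 2*y) dx ∧ dy

For a 1-form omega = sum_i f_i dx_i, the exterior derivative is
  d(omega) = sum_{i < j} (∂f_j/∂x_i - ∂f_i/∂x_j) dx_i ∧ dx_j.
  coefficient of dx ∧ dy: ∂f_2/∂x - ∂f_1/∂y = ∂(y)/∂x - ∂(y*(-3*x + y))/∂y = 3*x - 2*y
Assembling: d(omega) = (3*x - 2*y) dx ∧ dy.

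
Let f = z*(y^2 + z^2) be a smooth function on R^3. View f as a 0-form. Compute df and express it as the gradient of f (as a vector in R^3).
df = (0) dx + (2*y*z) dy + (y^2 + 3*z^2) dz; grad f = (0, 2*y*z, y^2 + 3*z^2)

For a 0-form f, d f = (∂f/∂x) dx + (∂f/∂y) dy + (∂f/∂z) dz. The components of the vector representation are exactly the entries of grad f in Cartesian coordinates:
  ∂f/∂x = 0
  ∂f/∂y = 2*y*z
  ∂f/∂z = y^2 + 3*z^2.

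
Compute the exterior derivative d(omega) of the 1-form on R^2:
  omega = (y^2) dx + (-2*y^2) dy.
d(omega) = (-2*y) dx ∧ dy

For a 1-form omega = sum_i f_i dx_i, the exterior derivative is
  d(omega) = sum_{i < j} (∂f_j/∂x_i - ∂f_i/∂x_j) dx_i ∧ dx_j.
  coefficient of dx ∧ dy: ∂f_2/∂x - ∂f_1/∂y = ∂(-2*y^2)/∂x - ∂(y^2)/∂y = -2*y
Assembling: d(omega) = (-2*y) dx ∧ dy.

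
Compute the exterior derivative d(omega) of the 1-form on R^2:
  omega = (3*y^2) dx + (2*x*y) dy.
d(omega) = (-4*y) dx ∧ dy

For a 1-form omega = sum_i f_i dx_i, the exterior derivative is
  d(omega) = sum_{i < j} (∂f_j/∂x_i - ∂f_i/∂x_j) dx_i ∧ dx_j.
  coefficient of dx ∧ dy: ∂f_2/∂x - ∂f_1/∂y = ∂(2*x*y)/∂x - ∂(3*y^2)/∂y = -4*y
Assembling: d(omega) = (-4*y) dx ∧ dy.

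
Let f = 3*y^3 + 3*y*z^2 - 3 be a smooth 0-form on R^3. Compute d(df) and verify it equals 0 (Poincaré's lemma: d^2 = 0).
d(df) = 0

Step 1: df = sum_i (∂f/∂x_i) dx_i = (0) dx + (9*y^2 + 3*z^2) dy + (6*y*z) dz.
Step 2: Apply d again. Using the 1-form formula, the coefficient of dx ∧ dy in d(df) is ∂^2 f/∂x ∂y - ∂^2 f/∂y ∂x = (0) - (0) = 0 (equality of mixed partials for smooth f).
Similarly for dx ∧ dz and dy ∧ dz — all coefficients vanish. So d(df) = 0.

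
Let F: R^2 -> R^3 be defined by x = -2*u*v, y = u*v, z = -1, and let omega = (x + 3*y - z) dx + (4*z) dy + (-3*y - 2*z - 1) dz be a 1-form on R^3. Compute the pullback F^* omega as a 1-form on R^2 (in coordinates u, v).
F^* omega = (2*v*(-u*v - 3)) du + (2*u*(-u*v - 3)) dv

Using F^*(f dg) = (f ∘ F) d(g ∘ F), substitute each coordinate x_i by F_i(u, v) in f_i, and replace dx_i by d F_i = (∂F_i/∂u) du + (∂F_i/∂v) dv.
  For the x component: f_1(F) = u*v + 1; d F_1 = (-2*v) du + (-2*u) dv
  For the y component: f_2(F) = -4; d F_2 = (v) du + (u) dv
  For the z component: f_3(F) = -3*u*v + 1; d F_3 = (0) du + (0) dv
Combining and collecting du, dv coefficients:
  coeff of du: 2*v*(-u*v - 3)
  coeff of dv: 2*u*(-u*v - 3)
F^* omega = (2*v*(-u*v - 3)) du + (2*u*(-u*v - 3)) dv.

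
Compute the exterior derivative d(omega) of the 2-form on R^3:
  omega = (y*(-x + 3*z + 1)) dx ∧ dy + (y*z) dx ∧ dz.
d(omega) = (3*y - z) dx ∧ dy ∧ dz

For a 2-form omega = sum_{i<j} g_{ij} dx_i ∧ dx_j, the exterior derivative is
  d(omega) = sum_{i<j} d(g_{ij}) ∧ dx_i ∧ dx_j = sum_{i<j, k} (∂g_{ij}/∂x_k) dx_k ∧ dx_i ∧ dx_j.
Expand each term, using dx_k ∧ dx_i ∧ dx_j = sgn(permutation) dx_{(a)} ∧ dx_{(b)} ∧ dx_{(c)} with (a < b < c) sorted:
  d(y*(-x + 3*z + 1)) includes (∂/∂z)(y*(-x + 3*z + 1)) dz = (3*y) dz, which multiplied by dx ∧ dy gives (3*y) dx ∧ dy ∧ dz
  d(y*z) includes (∂/∂y)(y*z) dy = (z) dy, which multiplied by dx ∧ dz gives (-z) dx ∧ dy ∧ dz
Collecting like 3-forms: d(omega) = (3*y - z) dx ∧ dy ∧ dz.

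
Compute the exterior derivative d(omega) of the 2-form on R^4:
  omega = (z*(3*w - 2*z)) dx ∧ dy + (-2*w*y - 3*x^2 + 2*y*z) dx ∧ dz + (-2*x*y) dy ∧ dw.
d(omega) = (5*w - 6*z) dx ∧ dy ∧ dz + (-2*y + 3*z) dx ∧ dy ∧ dw + (-2*y) dx ∧ dz ∧ dw

For a 2-form omega = sum_{i<j} g_{ij} dx_i ∧ dx_j, the exterior derivative is
  d(omega) = sum_{i<j} d(g_{ij}) ∧ dx_i ∧ dx_j = sum_{i<j, k} (∂g_{ij}/∂x_k) dx_k ∧ dx_i ∧ dx_j.
Expand each term, using dx_k ∧ dx_i ∧ dx_j = sgn(permutation) dx_{(a)} ∧ dx_{(b)} ∧ dx_{(c)} with (a < b < c) sorted:
  d(z*(3*w - 2*z)) includes (∂/∂z)(z*(3*w - 2*z)) dz = (3*w - 4*z) dz, which multiplied by dx ∧ dy gives (3*w - 4*z) dx ∧ dy ∧ dz
  d(z*(3*w - 2*z)) includes (∂/∂w)(z*(3*w - 2*z)) dw = (3*z) dw, which multiplied by dx ∧ dy gives (3*z) dx ∧ dy ∧ dw
  d(-2*w*y - 3*x^2 + 2*y*z) includes (∂/∂y)(-2*w*y - 3*x^2 + 2*y*z) dy = (-2*w + 2*z) dy, which multiplied by dx ∧ dz gives (2*w - 2*z) dx ∧ dy ∧ dz
  d(-2*w*y - 3*x^2 + 2*y*z) includes (∂/∂w)(-2*w*y - 3*x^2 + 2*y*z) dw = (-2*y) dw, which multiplied by dx ∧ dz gives (-2*y) dx ∧ dz ∧ dw
  d(-2*x*y) includes (∂/∂x)(-2*x*y) dx = (-2*y) dx, which multiplied by dy ∧ dw gives (-2*y) dx ∧ dy ∧ dw
Collecting like 3-forms: d(omega) = (5*w - 6*z) dx ∧ dy ∧ dz + (-2*y + 3*z) dx ∧ dy ∧ dw + (-2*y) dx ∧ dz ∧ dw.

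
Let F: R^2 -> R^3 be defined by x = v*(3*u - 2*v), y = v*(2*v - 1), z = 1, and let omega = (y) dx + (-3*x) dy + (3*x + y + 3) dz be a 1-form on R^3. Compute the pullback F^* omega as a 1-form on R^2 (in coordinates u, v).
F^* omega = (v^2*(6*v - 3)) du + (2*v*(-15*u*v + 3*u + 8*v^2 - v)) dv

Using F^*(f dg) = (f ∘ F) d(g ∘ F), substitute each coordinate x_i by F_i(u, v) in f_i, and replace dx_i by d F_i = (∂F_i/∂u) du + (∂F_i/∂v) dv.
  For the x component: f_1(F) = v*(2*v - 1); d F_1 = (3*v) du + (3*u - 4*v) dv
  For the y component: f_2(F) = 3*v*(-3*u + 2*v); d F_2 = (0) du + (4*v - 1) dv
  For the z component: f_3(F) = 9*u*v - 4*v^2 - v + 3; d F_3 = (0) du + (0) dv
Combining and collecting du, dv coefficients:
  coeff of du: v^2*(6*v - 3)
  coeff of dv: 2*v*(-15*u*v + 3*u + 8*v^2 - v)
F^* omega = (v^2*(6*v - 3)) du + (2*v*(-15*u*v + 3*u + 8*v^2 - v)) dv.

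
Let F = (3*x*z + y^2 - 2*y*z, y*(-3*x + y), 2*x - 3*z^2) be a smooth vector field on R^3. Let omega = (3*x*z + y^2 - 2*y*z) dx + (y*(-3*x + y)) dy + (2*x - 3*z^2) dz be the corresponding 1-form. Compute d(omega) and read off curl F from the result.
d(omega) = (0) dy ∧ dz + (3*x - 2*y - 2) dz ∧ dx + (-5*y + 2*z) dx ∧ dy; curl F = (0, 3*x - 2*y - 2, -5*y + 2*z)

d omega = sum_{i<j} (∂f_j/∂x_i - ∂f_i/∂x_j) dx_i ∧ dx_j. Under the identification (dy ∧ dz, dz ∧ dx, dx ∧ dy) ↔ (e_x, e_y, e_z), the coefficients are exactly the components of curl F. Compute:
  ∂R/∂y - ∂Q/∂z = (0) - (0) = 0
  ∂P/∂z - ∂R/∂x = (3*x - 2*y) - (2) = 3*x - 2*y - 2
  ∂Q/∂x - ∂P/∂y = (-3*y) - (2*y - 2*z) = -5*y + 2*z.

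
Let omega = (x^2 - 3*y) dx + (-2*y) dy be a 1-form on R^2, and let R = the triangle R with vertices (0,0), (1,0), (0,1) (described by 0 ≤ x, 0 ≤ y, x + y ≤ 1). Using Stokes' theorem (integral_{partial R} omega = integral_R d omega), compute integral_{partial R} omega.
integral_(partial R) omega = 3/2

Stokes: integral_partial_R omega = integral_R d omega with d omega = (∂Q/∂x - ∂P/∂y) dx ∧ dy.
  ∂Q/∂x = 0
  ∂P/∂y = -3
  integrand = ∂Q/∂x - ∂P/∂y = 3.
Integrating over R: integral_0^1 integral_0^{1-x} (3) dy dx = 3/2.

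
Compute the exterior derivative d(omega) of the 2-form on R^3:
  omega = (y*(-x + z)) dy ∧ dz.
d(omega) = (-y) dx ∧ dy ∧ dz

For a 2-form omega = sum_{i<j} g_{ij} dx_i ∧ dx_j, the exterior derivative is
  d(omega) = sum_{i<j} d(g_{ij}) ∧ dx_i ∧ dx_j = sum_{i<j, k} (∂g_{ij}/∂x_k) dx_k ∧ dx_i ∧ dx_j.
Expand each term, using dx_k ∧ dx_i ∧ dx_j = sgn(permutation) dx_{(a)} ∧ dx_{(b)} ∧ dx_{(c)} with (a < b < c) sorted:
  d(y*(-x + z)) includes (∂/∂x)(y*(-x + z)) dx = (-y) dx, which multiplied by dy ∧ dz gives (-y) dx ∧ dy ∧ dz
Collecting like 3-forms: d(omega) = (-y) dx ∧ dy ∧ dz.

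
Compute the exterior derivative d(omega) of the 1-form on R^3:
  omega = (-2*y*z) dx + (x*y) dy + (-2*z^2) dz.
d(omega) = (y + 2*z) dx ∧ dy + (2*y) dx ∧ dz

For a 1-form omega = sum_i f_i dx_i, the exterior derivative is
  d(omega) = sum_{i < j} (∂f_j/∂x_i - ∂f_i/∂x_j) dx_i ∧ dx_j.
  coefficient of dx ∧ dy: ∂f_2/∂x - ∂f_1/∂y = ∂(x*y)/∂x - ∂(-2*y*z)/∂y = y + 2*z
  coefficient of dx ∧ dz: ∂f_3/∂x - ∂f_1/∂z = ∂(-2*z^2)/∂x - ∂(-2*y*z)/∂z = 2*y
Assembling: d(omega) = (y + 2*z) dx ∧ dy + (2*y) dx ∧ dz.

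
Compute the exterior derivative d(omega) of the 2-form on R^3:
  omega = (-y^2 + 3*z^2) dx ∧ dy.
d(omega) = (6*z) dx ∧ dy ∧ dz

For a 2-form omega = sum_{i<j} g_{ij} dx_i ∧ dx_j, the exterior derivative is
  d(omega) = sum_{i<j} d(g_{ij}) ∧ dx_i ∧ dx_j = sum_{i<j, k} (∂g_{ij}/∂x_k) dx_k ∧ dx_i ∧ dx_j.
Expand each term, using dx_k ∧ dx_i ∧ dx_j = sgn(permutation) dx_{(a)} ∧ dx_{(b)} ∧ dx_{(c)} with (a < b < c) sorted:
  d(-y^2 + 3*z^2) includes (∂/∂z)(-y^2 + 3*z^2) dz = (6*z) dz, which multiplied by dx ∧ dy gives (6*z) dx ∧ dy ∧ dz
Collecting like 3-forms: d(omega) = (6*z) dx ∧ dy ∧ dz.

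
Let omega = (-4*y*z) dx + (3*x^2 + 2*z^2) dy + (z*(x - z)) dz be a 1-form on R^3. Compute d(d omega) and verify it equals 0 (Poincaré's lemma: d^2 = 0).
d(d omega) = 0

Step 1: d omega = sum_{i<j} (∂f_j/∂x_i - ∂f_i/∂x_j) dx_i ∧ dx_j:
  coeff of dx ∧ dy: 6*x + 4*z
  coeff of dx ∧ dz: 4*y + z
  coeff of dy ∧ dz: -4*z
Step 2: Apply d again to each 2-form coefficient. The only possible 3-form in R^3 is dx ∧ dy ∧ dz, with coefficient
  ∂(coeff of dy∧dz)/∂x - ∂(coeff of dx∧dz)/∂y + ∂(coeff of dx∧dy)/∂z
  = ∂/∂x (-4*z) - ∂/∂y (4*y + z) + ∂/∂z (6*x + 4*z).
Each of these terms simplifies to sums of mixed partials that cancel in pairs. The result is 0 (by equality of mixed partials for smooth functions — Schwarz / Clairaut).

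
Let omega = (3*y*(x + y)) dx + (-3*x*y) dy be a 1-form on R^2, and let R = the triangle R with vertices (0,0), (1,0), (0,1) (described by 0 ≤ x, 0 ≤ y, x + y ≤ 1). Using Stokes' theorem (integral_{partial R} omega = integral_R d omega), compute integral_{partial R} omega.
integral_(partial R) omega = -2

Stokes: integral_partial_R omega = integral_R d omega with d omega = (∂Q/∂x - ∂P/∂y) dx ∧ dy.
  ∂Q/∂x = -3*y
  ∂P/∂y = 3*x + 6*y
  integrand = ∂Q/∂x - ∂P/∂y = -3*x - 9*y.
Integrating over R: integral_0^1 integral_0^{1-x} (-3*x - 9*y) dy dx = -2.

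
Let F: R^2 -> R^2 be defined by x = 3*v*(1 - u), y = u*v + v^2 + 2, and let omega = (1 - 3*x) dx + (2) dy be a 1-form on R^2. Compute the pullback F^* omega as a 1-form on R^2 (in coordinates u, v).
F^* omega = (v*(-27*u*v + 27*v - 1)) du + (-27*u^2*v + 54*u*v - u - 23*v + 3) dv

Using F^*(f dg) = (f ∘ F) d(g ∘ F), substitute each coordinate x_i by F_i(u, v) in f_i, and replace dx_i by d F_i = (∂F_i/∂u) du + (∂F_i/∂v) dv.
  For the x component: f_1(F) = 9*u*v - 9*v + 1; d F_1 = (-3*v) du + (3 - 3*u) dv
  For the y component: f_2(F) = 2; d F_2 = (v) du + (u + 2*v) dv
Combining and collecting du, dv coefficients:
  coeff of du: v*(-27*u*v + 27*v - 1)
  coeff of dv: -27*u^2*v + 54*u*v - u - 23*v + 3
F^* omega = (v*(-27*u*v + 27*v - 1)) du + (-27*u^2*v + 54*u*v - u - 23*v + 3) dv.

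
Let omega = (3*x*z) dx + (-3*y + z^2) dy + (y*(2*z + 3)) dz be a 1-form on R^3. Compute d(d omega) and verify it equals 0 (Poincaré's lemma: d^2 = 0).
d(d omega) = 0

Step 1: d omega = sum_{i<j} (∂f_j/∂x_i - ∂f_i/∂x_j) dx_i ∧ dx_j:
  coeff of dx ∧ dy: 0
  coeff of dx ∧ dz: -3*x
  coeff of dy ∧ dz: 3
Step 2: Apply d again to each 2-form coefficient. The only possible 3-form in R^3 is dx ∧ dy ∧ dz, with coefficient
  ∂(coeff of dy∧dz)/∂x - ∂(coeff of dx∧dz)/∂y + ∂(coeff of dx∧dy)/∂z
  = ∂/∂x (3) - ∂/∂y (-3*x) + ∂/∂z (0).
Each of these terms simplifies to sums of mixed partials that cancel in pairs. The result is 0 (by equality of mixed partials for smooth functions — Schwarz / Clairaut).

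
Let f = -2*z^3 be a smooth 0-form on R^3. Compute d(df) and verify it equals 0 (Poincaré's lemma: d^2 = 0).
d(df) = 0

Step 1: df = sum_i (∂f/∂x_i) dx_i = (0) dx + (0) dy + (-6*z^2) dz.
Step 2: Apply d again. Using the 1-form formula, the coefficient of dx ∧ dy in d(df) is ∂^2 f/∂x ∂y - ∂^2 f/∂y ∂x = (0) - (0) = 0 (equality of mixed partials for smooth f).
Similarly for dx ∧ dz and dy ∧ dz — all coefficients vanish. So d(df) = 0.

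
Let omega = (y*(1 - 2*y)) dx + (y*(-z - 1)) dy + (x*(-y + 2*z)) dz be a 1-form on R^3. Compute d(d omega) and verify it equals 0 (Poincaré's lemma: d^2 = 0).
d(d omega) = 0

Step 1: d omega = sum_{i<j} (∂f_j/∂x_i - ∂f_i/∂x_j) dx_i ∧ dx_j:
  coeff of dx ∧ dy: 4*y - 1
  coeff of dx ∧ dz: -y + 2*z
  coeff of dy ∧ dz: -x + y
Step 2: Apply d again to each 2-form coefficient. The only possible 3-form in R^3 is dx ∧ dy ∧ dz, with coefficient
  ∂(coeff of dy∧dz)/∂x - ∂(coeff of dx∧dz)/∂y + ∂(coeff of dx∧dy)/∂z
  = ∂/∂x (-x + y) - ∂/∂y (-y + 2*z) + ∂/∂z (4*y - 1).
Each of these terms simplifies to sums of mixed partials that cancel in pairs. The result is 0 (by equality of mixed partials for smooth functions — Schwarz / Clairaut).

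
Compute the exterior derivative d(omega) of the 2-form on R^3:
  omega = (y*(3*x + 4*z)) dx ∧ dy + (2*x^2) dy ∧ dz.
d(omega) = (4*x + 4*y) dx ∧ dy ∧ dz

For a 2-form omega = sum_{i<j} g_{ij} dx_i ∧ dx_j, the exterior derivative is
  d(omega) = sum_{i<j} d(g_{ij}) ∧ dx_i ∧ dx_j = sum_{i<j, k} (∂g_{ij}/∂x_k) dx_k ∧ dx_i ∧ dx_j.
Expand each term, using dx_k ∧ dx_i ∧ dx_j = sgn(permutation) dx_{(a)} ∧ dx_{(b)} ∧ dx_{(c)} with (a < b < c) sorted:
  d(y*(3*x + 4*z)) includes (∂/∂z)(y*(3*x + 4*z)) dz = (4*y) dz, which multiplied by dx ∧ dy gives (4*y) dx ∧ dy ∧ dz
  d(2*x^2) includes (∂/∂x)(2*x^2) dx = (4*x) dx, which multiplied by dy ∧ dz gives (4*x) dx ∧ dy ∧ dz
Collecting like 3-forms: d(omega) = (4*x + 4*y) dx ∧ dy ∧ dz.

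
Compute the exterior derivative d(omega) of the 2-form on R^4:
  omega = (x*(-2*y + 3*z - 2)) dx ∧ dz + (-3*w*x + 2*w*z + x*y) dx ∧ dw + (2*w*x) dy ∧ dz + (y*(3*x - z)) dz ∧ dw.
d(omega) = (2*w + 2*x) dx ∧ dy ∧ dz + (-x) dx ∧ dy ∧ dw + (-2*w + 3*y) dx ∧ dz ∧ dw + (5*x - z) dy ∧ dz ∧ dw

For a 2-form omega = sum_{i<j} g_{ij} dx_i ∧ dx_j, the exterior derivative is
  d(omega) = sum_{i<j} d(g_{ij}) ∧ dx_i ∧ dx_j = sum_{i<j, k} (∂g_{ij}/∂x_k) dx_k ∧ dx_i ∧ dx_j.
Expand each term, using dx_k ∧ dx_i ∧ dx_j = sgn(permutation) dx_{(a)} ∧ dx_{(b)} ∧ dx_{(c)} with (a < b < c) sorted:
  d(x*(-2*y + 3*z - 2)) includes (∂/∂y)(x*(-2*y + 3*z - 2)) dy = (-2*x) dy, which multiplied by dx ∧ dz gives (2*x) dx ∧ dy ∧ dz
  d(-3*w*x + 2*w*z + x*y) includes (∂/∂y)(-3*w*x + 2*w*z + x*y) dy = (x) dy, which multiplied by dx ∧ dw gives (-x) dx ∧ dy ∧ dw
  d(-3*w*x + 2*w*z + x*y) includes (∂/∂z)(-3*w*x + 2*w*z + x*y) dz = (2*w) dz, which multiplied by dx ∧ dw gives (-2*w) dx ∧ dz ∧ dw
  d(2*w*x) includes (∂/∂x)(2*w*x) dx = (2*w) dx, which multiplied by dy ∧ dz gives (2*w) dx ∧ dy ∧ dz
  d(2*w*x) includes (∂/∂w)(2*w*x) dw = (2*x) dw, which multiplied by dy ∧ dz gives (2*x) dy ∧ dz ∧ dw
  d(y*(3*x - z)) includes (∂/∂x)(y*(3*x - z)) dx = (3*y) dx, which multiplied by dz ∧ dw gives (3*y) dx ∧ dz ∧ dw
  d(y*(3*x - z)) includes (∂/∂y)(y*(3*x - z)) dy = (3*x - z) dy, which multiplied by dz ∧ dw gives (3*x - z) dy ∧ dz ∧ dw
Collecting like 3-forms: d(omega) = (2*w + 2*x) dx ∧ dy ∧ dz + (-x) dx ∧ dy ∧ dw + (-2*w + 3*y) dx ∧ dz ∧ dw + (5*x - z) dy ∧ dz ∧ dw.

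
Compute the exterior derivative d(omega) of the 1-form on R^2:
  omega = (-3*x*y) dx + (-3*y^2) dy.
d(omega) = (3*x) dx ∧ dy

For a 1-form omega = sum_i f_i dx_i, the exterior derivative is
  d(omega) = sum_{i < j} (∂f_j/∂x_i - ∂f_i/∂x_j) dx_i ∧ dx_j.
  coefficient of dx ∧ dy: ∂f_2/∂x - ∂f_1/∂y = ∂(-3*y^2)/∂x - ∂(-3*x*y)/∂y = 3*x
Assembling: d(omega) = (3*x) dx ∧ dy.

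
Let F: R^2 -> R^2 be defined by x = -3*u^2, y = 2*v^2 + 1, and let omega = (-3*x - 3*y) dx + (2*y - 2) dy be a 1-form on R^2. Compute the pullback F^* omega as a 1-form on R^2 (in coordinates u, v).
F^* omega = (18*u*(-3*u^2 + 2*v^2 + 1)) du + (16*v^3) dv

Using F^*(f dg) = (f ∘ F) d(g ∘ F), substitute each coordinate x_i by F_i(u, v) in f_i, and replace dx_i by d F_i = (∂F_i/∂u) du + (∂F_i/∂v) dv.
  For the x component: f_1(F) = 9*u^2 - 6*v^2 - 3; d F_1 = (-6*u) du + (0) dv
  For the y component: f_2(F) = 4*v^2; d F_2 = (0) du + (4*v) dv
Combining and collecting du, dv coefficients:
  coeff of du: 18*u*(-3*u^2 + 2*v^2 + 1)
  coeff of dv: 16*v^3
F^* omega = (18*u*(-3*u^2 + 2*v^2 + 1)) du + (16*v^3) dv.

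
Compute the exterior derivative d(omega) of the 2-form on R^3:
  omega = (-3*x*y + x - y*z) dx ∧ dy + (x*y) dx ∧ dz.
d(omega) = (-x - y) dx ∧ dy ∧ dz

For a 2-form omega = sum_{i<j} g_{ij} dx_i ∧ dx_j, the exterior derivative is
  d(omega) = sum_{i<j} d(g_{ij}) ∧ dx_i ∧ dx_j = sum_{i<j, k} (∂g_{ij}/∂x_k) dx_k ∧ dx_i ∧ dx_j.
Expand each term, using dx_k ∧ dx_i ∧ dx_j = sgn(permutation) dx_{(a)} ∧ dx_{(b)} ∧ dx_{(c)} with (a < b < c) sorted:
  d(-3*x*y + x - y*z) includes (∂/∂z)(-3*x*y + x - y*z) dz = (-y) dz, which multiplied by dx ∧ dy gives (-y) dx ∧ dy ∧ dz
  d(x*y) includes (∂/∂y)(x*y) dy = (x) dy, which multiplied by dx ∧ dz gives (-x) dx ∧ dy ∧ dz
Collecting like 3-forms: d(omega) = (-x - y) dx ∧ dy ∧ dz.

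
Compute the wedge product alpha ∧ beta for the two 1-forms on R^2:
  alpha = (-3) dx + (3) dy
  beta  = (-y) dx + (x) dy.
alpha ∧ beta = (-3*x + 3*y) dx ∧ dy

Distribute the wedge, using dx_i ∧ dx_j = -dx_j ∧ dx_i and dx_i ∧ dx_i = 0. For each pair (i, j) with i < j, the coefficient of dx_i ∧ dx_j in alpha ∧ beta is (alpha_i * beta_j - alpha_j * beta_i). Collecting: alpha ∧ beta = (-3*x + 3*y) dx ∧ dy.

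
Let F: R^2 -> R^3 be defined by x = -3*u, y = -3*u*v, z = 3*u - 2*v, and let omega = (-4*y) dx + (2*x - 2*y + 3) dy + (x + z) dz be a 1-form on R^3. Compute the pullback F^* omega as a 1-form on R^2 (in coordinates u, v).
F^* omega = (3*v*(-6*u*v - 6*u - 5)) du + (-18*u^2*v + 18*u^2 - 9*u + 4*v) dv

Using F^*(f dg) = (f ∘ F) d(g ∘ F), substitute each coordinate x_i by F_i(u, v) in f_i, and replace dx_i by d F_i = (∂F_i/∂u) du + (∂F_i/∂v) dv.
  For the x component: f_1(F) = 12*u*v; d F_1 = (-3) du + (0) dv
  For the y component: f_2(F) = 6*u*v - 6*u + 3; d F_2 = (-3*v) du + (-3*u) dv
  For the z component: f_3(F) = -2*v; d F_3 = (3) du + (-2) dv
Combining and collecting du, dv coefficients:
  coeff of du: 3*v*(-6*u*v - 6*u - 5)
  coeff of dv: -18*u^2*v + 18*u^2 - 9*u + 4*v
F^* omega = (3*v*(-6*u*v - 6*u - 5)) du + (-18*u^2*v + 18*u^2 - 9*u + 4*v) dv.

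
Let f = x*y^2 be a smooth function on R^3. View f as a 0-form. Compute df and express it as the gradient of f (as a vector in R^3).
df = (y^2) dx + (2*x*y) dy + (0) dz; grad f = (y^2, 2*x*y, 0)

For a 0-form f, d f = (∂f/∂x) dx + (∂f/∂y) dy + (∂f/∂z) dz. The components of the vector representation are exactly the entries of grad f in Cartesian coordinates:
  ∂f/∂x = y^2
  ∂f/∂y = 2*x*y
  ∂f/∂z = 0.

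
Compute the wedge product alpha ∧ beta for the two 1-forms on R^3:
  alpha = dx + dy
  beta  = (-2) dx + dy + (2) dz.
alpha ∧ beta = (3) dx ∧ dy + (2) dx ∧ dz + (2) dy ∧ dz

Distribute the wedge, using dx_i ∧ dx_j = -dx_j ∧ dx_i and dx_i ∧ dx_i = 0. For each pair (i, j) with i < j, the coefficient of dx_i ∧ dx_j in alpha ∧ beta is (alpha_i * beta_j - alpha_j * beta_i). Collecting: alpha ∧ beta = (3) dx ∧ dy + (2) dx ∧ dz + (2) dy ∧ dz.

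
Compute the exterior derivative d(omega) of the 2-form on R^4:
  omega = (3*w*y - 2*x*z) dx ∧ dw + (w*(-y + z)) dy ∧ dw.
d(omega) = (-3*w) dx ∧ dy ∧ dw + (2*x) dx ∧ dz ∧ dw + (-w) dy ∧ dz ∧ dw

For a 2-form omega = sum_{i<j} g_{ij} dx_i ∧ dx_j, the exterior derivative is
  d(omega) = sum_{i<j} d(g_{ij}) ∧ dx_i ∧ dx_j = sum_{i<j, k} (∂g_{ij}/∂x_k) dx_k ∧ dx_i ∧ dx_j.
Expand each term, using dx_k ∧ dx_i ∧ dx_j = sgn(permutation) dx_{(a)} ∧ dx_{(b)} ∧ dx_{(c)} with (a < b < c) sorted:
  d(3*w*y - 2*x*z) includes (∂/∂y)(3*w*y - 2*x*z) dy = (3*w) dy, which multiplied by dx ∧ dw gives (-3*w) dx ∧ dy ∧ dw
  d(3*w*y - 2*x*z) includes (∂/∂z)(3*w*y - 2*x*z) dz = (-2*x) dz, which multiplied by dx ∧ dw gives (2*x) dx ∧ dz ∧ dw
  d(w*(-y + z)) includes (∂/∂z)(w*(-y + z)) dz = (w) dz, which multiplied by dy ∧ dw gives (-w) dy ∧ dz ∧ dw
Collecting like 3-forms: d(omega) = (-3*w) dx ∧ dy ∧ dw + (2*x) dx ∧ dz ∧ dw + (-w) dy ∧ dz ∧ dw.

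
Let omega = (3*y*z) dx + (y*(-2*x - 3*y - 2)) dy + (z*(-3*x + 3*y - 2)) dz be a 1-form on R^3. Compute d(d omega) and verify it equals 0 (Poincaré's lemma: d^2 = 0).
d(d omega) = 0

Step 1: d omega = sum_{i<j} (∂f_j/∂x_i - ∂f_i/∂x_j) dx_i ∧ dx_j:
  coeff of dx ∧ dy: -2*y - 3*z
  coeff of dx ∧ dz: -3*y - 3*z
  coeff of dy ∧ dz: 3*z
Step 2: Apply d again to each 2-form coefficient. The only possible 3-form in R^3 is dx ∧ dy ∧ dz, with coefficient
  ∂(coeff of dy∧dz)/∂x - ∂(coeff of dx∧dz)/∂y + ∂(coeff of dx∧dy)/∂z
  = ∂/∂x (3*z) - ∂/∂y (-3*y - 3*z) + ∂/∂z (-2*y - 3*z).
Each of these terms simplifies to sums of mixed partials that cancel in pairs. The result is 0 (by equality of mixed partials for smooth functions — Schwarz / Clairaut).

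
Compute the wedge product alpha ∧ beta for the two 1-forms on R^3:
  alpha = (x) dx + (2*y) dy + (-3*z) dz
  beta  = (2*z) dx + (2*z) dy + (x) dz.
alpha ∧ beta = (2*z*(x - 2*y)) dx ∧ dy + (x^2 + 6*z^2) dx ∧ dz + (2*x*y + 6*z^2) dy ∧ dz

Distribute the wedge, using dx_i ∧ dx_j = -dx_j ∧ dx_i and dx_i ∧ dx_i = 0. For each pair (i, j) with i < j, the coefficient of dx_i ∧ dx_j in alpha ∧ beta is (alpha_i * beta_j - alpha_j * beta_i). Collecting: alpha ∧ beta = (2*z*(x - 2*y)) dx ∧ dy + (x^2 + 6*z^2) dx ∧ dz + (2*x*y + 6*z^2) dy ∧ dz.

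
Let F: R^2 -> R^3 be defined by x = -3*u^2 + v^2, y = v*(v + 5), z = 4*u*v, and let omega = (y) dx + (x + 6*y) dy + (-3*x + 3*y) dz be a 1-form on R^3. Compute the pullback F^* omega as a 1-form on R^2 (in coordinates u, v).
F^* omega = (6*v*(6*u^2 - u*v - 5*u + 10*v)) du + (36*u^3 - 6*u^2*v - 15*u^2 + 60*u*v + 16*v^3 + 105*v^2 + 150*v) dv

Using F^*(f dg) = (f ∘ F) d(g ∘ F), substitute each coordinate x_i by F_i(u, v) in f_i, and replace dx_i by d F_i = (∂F_i/∂u) du + (∂F_i/∂v) dv.
  For the x component: f_1(F) = v*(v + 5); d F_1 = (-6*u) du + (2*v) dv
  For the y component: f_2(F) = -3*u^2 + 7*v^2 + 30*v; d F_2 = (0) du + (2*v + 5) dv
  For the z component: f_3(F) = 9*u^2 + 15*v; d F_3 = (4*v) du + (4*u) dv
Combining and collecting du, dv coefficients:
  coeff of du: 6*v*(6*u^2 - u*v - 5*u + 10*v)
  coeff of dv: 36*u^3 - 6*u^2*v - 15*u^2 + 60*u*v + 16*v^3 + 105*v^2 + 150*v
F^* omega = (6*v*(6*u^2 - u*v - 5*u + 10*v)) du + (36*u^3 - 6*u^2*v - 15*u^2 + 60*u*v + 16*v^3 + 105*v^2 + 150*v) dv.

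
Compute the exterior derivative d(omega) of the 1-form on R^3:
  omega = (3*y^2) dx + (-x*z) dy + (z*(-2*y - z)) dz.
d(omega) = (-6*y - z) dx ∧ dy + (x - 2*z) dy ∧ dz

For a 1-form omega = sum_i f_i dx_i, the exterior derivative is
  d(omega) = sum_{i < j} (∂f_j/∂x_i - ∂f_i/∂x_j) dx_i ∧ dx_j.
  coefficient of dx ∧ dy: ∂f_2/∂x - ∂f_1/∂y = ∂(-x*z)/∂x - ∂(3*y^2)/∂y = -6*y - z
  coefficient of dy ∧ dz: ∂f_3/∂y - ∂f_2/∂z = ∂(z*(-2*y - z))/∂y - ∂(-x*z)/∂z = x - 2*z
Assembling: d(omega) = (-6*y - z) dx ∧ dy + (x - 2*z) dy ∧ dz.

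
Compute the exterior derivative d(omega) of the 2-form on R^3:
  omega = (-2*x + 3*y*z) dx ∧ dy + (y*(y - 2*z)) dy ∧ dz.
d(omega) = (3*y) dx ∧ dy ∧ dz

For a 2-form omega = sum_{i<j} g_{ij} dx_i ∧ dx_j, the exterior derivative is
  d(omega) = sum_{i<j} d(g_{ij}) ∧ dx_i ∧ dx_j = sum_{i<j, k} (∂g_{ij}/∂x_k) dx_k ∧ dx_i ∧ dx_j.
Expand each term, using dx_k ∧ dx_i ∧ dx_j = sgn(permutation) dx_{(a)} ∧ dx_{(b)} ∧ dx_{(c)} with (a < b < c) sorted:
  d(-2*x + 3*y*z) includes (∂/∂z)(-2*x + 3*y*z) dz = (3*y) dz, which multiplied by dx ∧ dy gives (3*y) dx ∧ dy ∧ dz
Collecting like 3-forms: d(omega) = (3*y) dx ∧ dy ∧ dz.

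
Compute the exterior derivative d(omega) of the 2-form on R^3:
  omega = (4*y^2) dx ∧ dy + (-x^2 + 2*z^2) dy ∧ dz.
d(omega) = (-2*x) dx ∧ dy ∧ dz

For a 2-form omega = sum_{i<j} g_{ij} dx_i ∧ dx_j, the exterior derivative is
  d(omega) = sum_{i<j} d(g_{ij}) ∧ dx_i ∧ dx_j = sum_{i<j, k} (∂g_{ij}/∂x_k) dx_k ∧ dx_i ∧ dx_j.
Expand each term, using dx_k ∧ dx_i ∧ dx_j = sgn(permutation) dx_{(a)} ∧ dx_{(b)} ∧ dx_{(c)} with (a < b < c) sorted:
  d(-x^2 + 2*z^2) includes (∂/∂x)(-x^2 + 2*z^2) dx = (-2*x) dx, which multiplied by dy ∧ dz gives (-2*x) dx ∧ dy ∧ dz
Collecting like 3-forms: d(omega) = (-2*x) dx ∧ dy ∧ dz.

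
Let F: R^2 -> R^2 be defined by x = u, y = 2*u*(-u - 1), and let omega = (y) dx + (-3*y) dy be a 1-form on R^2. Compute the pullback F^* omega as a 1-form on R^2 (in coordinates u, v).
F^* omega = (2*u*(-12*u^2 - 19*u - 7)) du

Using F^*(f dg) = (f ∘ F) d(g ∘ F), substitute each coordinate x_i by F_i(u, v) in f_i, and replace dx_i by d F_i = (∂F_i/∂u) du + (∂F_i/∂v) dv.
  For the x component: f_1(F) = 2*u*(-u - 1); d F_1 = (1) du + (0) dv
  For the y component: f_2(F) = 6*u*(u + 1); d F_2 = (-4*u - 2) du + (0) dv
Combining and collecting du, dv coefficients:
  coeff of du: 2*u*(-12*u^2 - 19*u - 7)
  coeff of dv: 0
F^* omega = (2*u*(-12*u^2 - 19*u - 7)) du.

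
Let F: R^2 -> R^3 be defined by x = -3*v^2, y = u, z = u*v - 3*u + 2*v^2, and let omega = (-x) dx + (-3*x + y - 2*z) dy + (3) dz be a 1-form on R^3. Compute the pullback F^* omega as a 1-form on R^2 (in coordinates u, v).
F^* omega = (-2*u*v + 7*u + 5*v^2 + 3*v - 9) du + (3*u - 18*v^3 + 12*v) dv

Using F^*(f dg) = (f ∘ F) d(g ∘ F), substitute each coordinate x_i by F_i(u, v) in f_i, and replace dx_i by d F_i = (∂F_i/∂u) du + (∂F_i/∂v) dv.
  For the x component: f_1(F) = 3*v^2; d F_1 = (0) du + (-6*v) dv
  For the y component: f_2(F) = -2*u*v + 7*u + 5*v^2; d F_2 = (1) du + (0) dv
  For the z component: f_3(F) = 3; d F_3 = (v - 3) du + (u + 4*v) dv
Combining and collecting du, dv coefficients:
  coeff of du: -2*u*v + 7*u + 5*v^2 + 3*v - 9
  coeff of dv: 3*u - 18*v^3 + 12*v
F^* omega = (-2*u*v + 7*u + 5*v^2 + 3*v - 9) du + (3*u - 18*v^3 + 12*v) dv.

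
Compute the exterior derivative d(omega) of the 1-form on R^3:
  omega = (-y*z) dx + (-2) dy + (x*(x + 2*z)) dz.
d(omega) = (z) dx ∧ dy + (2*x + y + 2*z) dx ∧ dz

For a 1-form omega = sum_i f_i dx_i, the exterior derivative is
  d(omega) = sum_{i < j} (∂f_j/∂x_i - ∂f_i/∂x_j) dx_i ∧ dx_j.
  coefficient of dx ∧ dy: ∂f_2/∂x - ∂f_1/∂y = ∂(-2)/∂x - ∂(-y*z)/∂y = z
  coefficient of dx ∧ dz: ∂f_3/∂x - ∂f_1/∂z = ∂(x*(x + 2*z))/∂x - ∂(-y*z)/∂z = 2*x + y + 2*z
Assembling: d(omega) = (z) dx ∧ dy + (2*x + y + 2*z) dx ∧ dz.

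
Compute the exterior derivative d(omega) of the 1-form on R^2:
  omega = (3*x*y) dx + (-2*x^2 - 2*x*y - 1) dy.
d(omega) = (-7*x - 2*y) dx ∧ dy

For a 1-form omega = sum_i f_i dx_i, the exterior derivative is
  d(omega) = sum_{i < j} (∂f_j/∂x_i - ∂f_i/∂x_j) dx_i ∧ dx_j.
  coefficient of dx ∧ dy: ∂f_2/∂x - ∂f_1/∂y = ∂(-2*x^2 - 2*x*y - 1)/∂x - ∂(3*x*y)/∂y = -7*x - 2*y
Assembling: d(omega) = (-7*x - 2*y) dx ∧ dy.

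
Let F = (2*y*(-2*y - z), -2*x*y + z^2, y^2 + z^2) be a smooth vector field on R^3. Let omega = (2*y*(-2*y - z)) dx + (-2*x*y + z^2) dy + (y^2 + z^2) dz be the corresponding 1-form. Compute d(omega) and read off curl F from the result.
d(omega) = (2*y - 2*z) dy ∧ dz + (-2*y) dz ∧ dx + (6*y + 2*z) dx ∧ dy; curl F = (2*y - 2*z, -2*y, 6*y + 2*z)

d omega = sum_{i<j} (∂f_j/∂x_i - ∂f_i/∂x_j) dx_i ∧ dx_j. Under the identification (dy ∧ dz, dz ∧ dx, dx ∧ dy) ↔ (e_x, e_y, e_z), the coefficients are exactly the components of curl F. Compute:
  ∂R/∂y - ∂Q/∂z = (2*y) - (2*z) = 2*y - 2*z
  ∂P/∂z - ∂R/∂x = (-2*y) - (0) = -2*y
  ∂Q/∂x - ∂P/∂y = (-2*y) - (-8*y - 2*z) = 6*y + 2*z.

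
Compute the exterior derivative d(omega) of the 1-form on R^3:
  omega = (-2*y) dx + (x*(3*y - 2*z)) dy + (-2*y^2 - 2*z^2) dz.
d(omega) = (3*y - 2*z + 2) dx ∧ dy + (2*x - 4*y) dy ∧ dz

For a 1-form omega = sum_i f_i dx_i, the exterior derivative is
  d(omega) = sum_{i < j} (∂f_j/∂x_i - ∂f_i/∂x_j) dx_i ∧ dx_j.
  coefficient of dx ∧ dy: ∂f_2/∂x - ∂f_1/∂y = ∂(x*(3*y - 2*z))/∂x - ∂(-2*y)/∂y = 3*y - 2*z + 2
  coefficient of dy ∧ dz: ∂f_3/∂y - ∂f_2/∂z = ∂(-2*y^2 - 2*z^2)/∂y - ∂(x*(3*y - 2*z))/∂z = 2*x - 4*y
Assembling: d(omega) = (3*y - 2*z + 2) dx ∧ dy + (2*x - 4*y) dy ∧ dz.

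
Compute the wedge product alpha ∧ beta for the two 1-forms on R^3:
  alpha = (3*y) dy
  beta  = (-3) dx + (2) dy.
alpha ∧ beta = (9*y) dx ∧ dy

Distribute the wedge, using dx_i ∧ dx_j = -dx_j ∧ dx_i and dx_i ∧ dx_i = 0. For each pair (i, j) with i < j, the coefficient of dx_i ∧ dx_j in alpha ∧ beta is (alpha_i * beta_j - alpha_j * beta_i). Collecting: alpha ∧ beta = (9*y) dx ∧ dy.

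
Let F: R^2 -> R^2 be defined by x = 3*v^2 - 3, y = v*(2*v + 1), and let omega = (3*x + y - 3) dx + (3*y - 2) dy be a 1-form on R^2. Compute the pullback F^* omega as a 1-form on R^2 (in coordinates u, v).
F^* omega = (90*v^3 + 24*v^2 - 77*v - 2) dv

Using F^*(f dg) = (f ∘ F) d(g ∘ F), substitute each coordinate x_i by F_i(u, v) in f_i, and replace dx_i by d F_i = (∂F_i/∂u) du + (∂F_i/∂v) dv.
  For the x component: f_1(F) = 11*v^2 + v - 12; d F_1 = (0) du + (6*v) dv
  For the y component: f_2(F) = 6*v^2 + 3*v - 2; d F_2 = (0) du + (4*v + 1) dv
Combining and collecting du, dv coefficients:
  coeff of du: 0
  coeff of dv: 90*v^3 + 24*v^2 - 77*v - 2
F^* omega = (90*v^3 + 24*v^2 - 77*v - 2) dv.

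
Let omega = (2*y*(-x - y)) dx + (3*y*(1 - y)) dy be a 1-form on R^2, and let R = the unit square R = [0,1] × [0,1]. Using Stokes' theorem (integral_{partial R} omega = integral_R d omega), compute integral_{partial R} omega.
integral_(partial R) omega = 3

Stokes: integral_partial_R omega = integral_R d omega with d omega = (∂Q/∂x - ∂P/∂y) dx ∧ dy.
  ∂Q/∂x = 0
  ∂P/∂y = -2*x - 4*y
  integrand = ∂Q/∂x - ∂P/∂y = 2*x + 4*y.
Integrating over R: integral_0^1 integral_0^1 (2*x + 4*y) dx dy = 3.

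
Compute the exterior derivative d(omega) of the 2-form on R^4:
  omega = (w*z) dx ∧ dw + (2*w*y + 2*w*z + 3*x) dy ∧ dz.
d(omega) = (-w) dx ∧ dz ∧ dw + (3) dx ∧ dy ∧ dz + (2*y + 2*z) dy ∧ dz ∧ dw

For a 2-form omega = sum_{i<j} g_{ij} dx_i ∧ dx_j, the exterior derivative is
  d(omega) = sum_{i<j} d(g_{ij}) ∧ dx_i ∧ dx_j = sum_{i<j, k} (∂g_{ij}/∂x_k) dx_k ∧ dx_i ∧ dx_j.
Expand each term, using dx_k ∧ dx_i ∧ dx_j = sgn(permutation) dx_{(a)} ∧ dx_{(b)} ∧ dx_{(c)} with (a < b < c) sorted:
  d(w*z) includes (∂/∂z)(w*z) dz = (w) dz, which multiplied by dx ∧ dw gives (-w) dx ∧ dz ∧ dw
  d(2*w*y + 2*w*z + 3*x) includes (∂/∂x)(2*w*y + 2*w*z + 3*x) dx = (3) dx, which multiplied by dy ∧ dz gives (3) dx ∧ dy ∧ dz
  d(2*w*y + 2*w*z + 3*x) includes (∂/∂w)(2*w*y + 2*w*z + 3*x) dw = (2*y + 2*z) dw, which multiplied by dy ∧ dz gives (2*y + 2*z) dy ∧ dz ∧ dw
Collecting like 3-forms: d(omega) = (-w) dx ∧ dz ∧ dw + (3) dx ∧ dy ∧ dz + (2*y + 2*z) dy ∧ dz ∧ dw.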